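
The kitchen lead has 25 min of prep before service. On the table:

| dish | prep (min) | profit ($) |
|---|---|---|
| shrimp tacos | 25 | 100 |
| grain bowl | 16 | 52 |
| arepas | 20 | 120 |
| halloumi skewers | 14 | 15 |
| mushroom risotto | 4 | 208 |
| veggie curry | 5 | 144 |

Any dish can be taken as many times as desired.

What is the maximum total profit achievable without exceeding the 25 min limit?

1248

6×mushroom risotto uses 24 of the 25 min and totals 1248.
The spare 1 min is too small for any remaining dish, and no exchange beats 1248.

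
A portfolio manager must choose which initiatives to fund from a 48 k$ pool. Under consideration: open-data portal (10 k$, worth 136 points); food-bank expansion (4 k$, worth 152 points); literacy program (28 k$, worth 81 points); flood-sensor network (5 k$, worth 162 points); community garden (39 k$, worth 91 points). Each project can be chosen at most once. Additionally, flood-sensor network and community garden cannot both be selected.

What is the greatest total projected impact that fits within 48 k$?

531

Density check — food-bank expansion 38.00, flood-sensor network 32.40, open-data portal 13.60 are the best per k$.
The ratio ordering already packs tightly: open-data portal + food-bank expansion + literacy program + flood-sensor network, 47 k$, 531.
The closest alternative, open-data portal + food-bank expansion + flood-sensor network, reaches only 450.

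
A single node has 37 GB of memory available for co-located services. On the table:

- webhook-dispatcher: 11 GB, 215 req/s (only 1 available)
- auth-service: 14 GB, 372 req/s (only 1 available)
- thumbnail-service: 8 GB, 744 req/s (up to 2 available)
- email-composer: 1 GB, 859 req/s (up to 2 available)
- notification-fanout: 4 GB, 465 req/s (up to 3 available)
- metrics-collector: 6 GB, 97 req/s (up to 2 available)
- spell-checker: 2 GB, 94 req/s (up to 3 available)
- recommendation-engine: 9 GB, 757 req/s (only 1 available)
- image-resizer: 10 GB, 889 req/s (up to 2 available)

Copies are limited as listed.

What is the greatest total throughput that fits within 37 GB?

The ratio heuristic lands on 2×thumbnail-service + 2×email-composer + 3×notification-fanout + 3×spell-checker (4883) but leaves 1 GB idle.
But thumbnail-service + 2×email-composer + 2×notification-fanout + recommendation-engine + image-resizer fits in 37 GB and reaches 5038.
Every other selection either busts 37 GB or exceeds an availability limit or fails to beat 5038.

5038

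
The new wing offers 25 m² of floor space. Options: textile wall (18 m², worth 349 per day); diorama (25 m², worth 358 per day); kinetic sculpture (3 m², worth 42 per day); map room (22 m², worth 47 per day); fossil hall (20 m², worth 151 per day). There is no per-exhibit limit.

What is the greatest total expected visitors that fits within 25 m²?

433

Textile wall + 2×kinetic sculpture uses 24 of the 25 m² and totals 433.
No other feasible combination exceeds 433.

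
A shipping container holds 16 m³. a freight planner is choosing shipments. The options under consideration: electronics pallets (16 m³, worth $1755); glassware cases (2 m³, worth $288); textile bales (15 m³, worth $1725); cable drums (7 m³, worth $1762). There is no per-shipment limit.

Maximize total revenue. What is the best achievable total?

3812

Density check — cable drums 251.71, glassware cases 144.00, textile bales 115.00 are the best per m³.
Best packing: glassware cases + 2×cable drums — 16 m³, 3812 total.
No other feasible combination exceeds 3812.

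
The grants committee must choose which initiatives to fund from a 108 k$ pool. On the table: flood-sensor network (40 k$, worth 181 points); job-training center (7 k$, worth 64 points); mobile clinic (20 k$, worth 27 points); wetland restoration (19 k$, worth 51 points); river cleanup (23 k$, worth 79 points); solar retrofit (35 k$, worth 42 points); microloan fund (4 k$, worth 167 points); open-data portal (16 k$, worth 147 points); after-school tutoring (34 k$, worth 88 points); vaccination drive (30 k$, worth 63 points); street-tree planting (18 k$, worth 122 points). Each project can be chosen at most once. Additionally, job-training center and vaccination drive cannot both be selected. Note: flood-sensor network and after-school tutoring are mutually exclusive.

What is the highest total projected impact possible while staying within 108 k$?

Density check — microloan fund 41.75, open-data portal 9.19, job-training center 9.14, street-tree planting 6.78 are the best per k$.
Best packing: flood-sensor network + job-training center + river cleanup + microloan fund + open-data portal + street-tree planting — 108 k$, 760 total.
Nothing else feasible within 108 k$ beats 760.

760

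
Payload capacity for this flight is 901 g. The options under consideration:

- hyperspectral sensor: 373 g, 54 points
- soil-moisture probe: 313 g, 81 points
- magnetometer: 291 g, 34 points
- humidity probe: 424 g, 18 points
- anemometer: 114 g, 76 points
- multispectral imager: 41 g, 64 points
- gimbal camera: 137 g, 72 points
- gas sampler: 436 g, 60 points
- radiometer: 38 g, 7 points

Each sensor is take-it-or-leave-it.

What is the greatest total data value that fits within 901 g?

327

By data value per g: multispectral imager 1.56, anemometer 0.67, gimbal camera 0.53, soil-moisture probe 0.26 lead.
A density-first pass picks soil-moisture probe + anemometer + multispectral imager + gimbal camera + radiometer — 300 at 643 g.
The 38 g tied up in radiometer is better spent on magnetometer — total rises to 327 (896 g).
The closest alternative, soil-moisture probe + anemometer + multispectral imager + gimbal camera + radiometer, reaches only 300.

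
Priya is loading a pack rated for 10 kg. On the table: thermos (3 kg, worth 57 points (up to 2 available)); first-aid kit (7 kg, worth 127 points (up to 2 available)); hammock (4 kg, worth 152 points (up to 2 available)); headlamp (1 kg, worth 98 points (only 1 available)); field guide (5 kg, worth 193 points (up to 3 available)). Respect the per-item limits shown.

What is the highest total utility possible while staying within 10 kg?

443

By utility per kg: headlamp 98.00, field guide 38.60, hammock 38.00, thermos 19.00 lead.
Taking hammock + headlamp + field guide: 10 kg used, 443 in utility.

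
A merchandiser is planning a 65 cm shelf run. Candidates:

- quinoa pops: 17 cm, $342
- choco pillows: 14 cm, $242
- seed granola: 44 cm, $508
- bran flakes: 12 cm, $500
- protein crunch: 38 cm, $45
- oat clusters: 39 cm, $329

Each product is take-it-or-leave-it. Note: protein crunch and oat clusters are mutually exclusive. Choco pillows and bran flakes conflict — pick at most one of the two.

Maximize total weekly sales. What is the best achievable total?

1008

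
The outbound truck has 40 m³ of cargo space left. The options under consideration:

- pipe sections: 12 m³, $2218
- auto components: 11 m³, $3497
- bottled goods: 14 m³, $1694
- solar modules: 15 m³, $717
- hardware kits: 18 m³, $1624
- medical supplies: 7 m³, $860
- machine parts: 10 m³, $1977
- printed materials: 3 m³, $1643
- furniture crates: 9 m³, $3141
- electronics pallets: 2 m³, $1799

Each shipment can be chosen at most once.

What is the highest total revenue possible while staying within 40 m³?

12298

Ranking by ratio (revenue/m³): electronics pallets 899.50, printed materials 547.67, furniture crates 349.00, auto components 317.91.
Greedy by ratio would take auto components + machine parts + printed materials + furniture crates + electronics pallets: 35 m³ used, total 12057.
Dropping machine parts frees 10 m³; slotting in pipe sections (12 m³) lifts the total to 12298 at 37 m³.
Next best is auto components + machine parts + printed materials + furniture crates + electronics pallets at 12057 (35 m³) — short by 241.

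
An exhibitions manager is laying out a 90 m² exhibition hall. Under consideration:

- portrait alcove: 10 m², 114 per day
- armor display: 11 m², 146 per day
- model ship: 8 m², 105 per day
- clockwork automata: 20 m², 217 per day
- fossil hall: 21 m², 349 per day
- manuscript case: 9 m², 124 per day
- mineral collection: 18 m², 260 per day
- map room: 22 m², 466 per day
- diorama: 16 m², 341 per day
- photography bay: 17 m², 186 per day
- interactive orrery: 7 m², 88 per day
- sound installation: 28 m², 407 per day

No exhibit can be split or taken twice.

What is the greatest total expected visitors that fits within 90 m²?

1563

The ratio ordering already packs tightly: fossil hall + map room + diorama + sound installation, 87 m², 1563.
The spare 3 m² is too small for any remaining exhibit, and no exchange beats 1563.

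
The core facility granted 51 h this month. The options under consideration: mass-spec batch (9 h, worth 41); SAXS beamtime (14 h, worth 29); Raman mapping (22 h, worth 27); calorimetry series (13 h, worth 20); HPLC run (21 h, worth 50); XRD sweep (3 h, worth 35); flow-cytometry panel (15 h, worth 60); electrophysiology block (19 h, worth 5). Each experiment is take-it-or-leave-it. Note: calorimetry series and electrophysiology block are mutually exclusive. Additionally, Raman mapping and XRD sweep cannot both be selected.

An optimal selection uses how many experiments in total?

Optimal total is 186.
For example mass-spec batch + HPLC run + XRD sweep + flow-cytometry panel achieves it, using 48 h.
All optima have 4 experiments.

4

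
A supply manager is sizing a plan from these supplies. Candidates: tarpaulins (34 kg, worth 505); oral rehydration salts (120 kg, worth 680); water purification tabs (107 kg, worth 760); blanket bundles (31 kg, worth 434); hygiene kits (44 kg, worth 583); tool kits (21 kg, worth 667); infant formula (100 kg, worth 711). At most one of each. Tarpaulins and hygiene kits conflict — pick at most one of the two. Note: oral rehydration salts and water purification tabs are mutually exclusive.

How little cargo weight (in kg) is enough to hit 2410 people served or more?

203

Look for the lowest-cargo combination reaching 2410.
Taking water purification tabs + blanket bundles + hygiene kits + tool kits gives 2444 (≥ 2410) for 203 kg.
Below 203 kg the best achievable stays under 2410.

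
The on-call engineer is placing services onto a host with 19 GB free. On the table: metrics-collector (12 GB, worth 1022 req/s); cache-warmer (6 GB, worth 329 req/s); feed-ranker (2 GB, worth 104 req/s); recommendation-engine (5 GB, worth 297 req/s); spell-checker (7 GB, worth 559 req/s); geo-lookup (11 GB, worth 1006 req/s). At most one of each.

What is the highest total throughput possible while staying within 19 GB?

The ratio heuristic lands on spell-checker + geo-lookup (1565) but leaves 1 GB idle.
Dropping geo-lookup frees 11 GB; slotting in metrics-collector (12 GB) lifts the total to 1581 at 19 GB.
That's the maximum — no swap from here does better than 1581.

1581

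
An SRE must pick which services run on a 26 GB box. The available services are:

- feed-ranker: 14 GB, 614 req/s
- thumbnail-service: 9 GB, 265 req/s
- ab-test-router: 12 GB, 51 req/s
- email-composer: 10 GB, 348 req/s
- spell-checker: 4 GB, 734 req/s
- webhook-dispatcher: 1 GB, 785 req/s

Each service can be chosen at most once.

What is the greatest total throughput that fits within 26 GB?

Density check — webhook-dispatcher 785.00, spell-checker 183.50, feed-ranker 43.86 are the best per GB.
Taking feed-ranker + spell-checker + webhook-dispatcher: 19 GB used, 2133 in throughput.

2133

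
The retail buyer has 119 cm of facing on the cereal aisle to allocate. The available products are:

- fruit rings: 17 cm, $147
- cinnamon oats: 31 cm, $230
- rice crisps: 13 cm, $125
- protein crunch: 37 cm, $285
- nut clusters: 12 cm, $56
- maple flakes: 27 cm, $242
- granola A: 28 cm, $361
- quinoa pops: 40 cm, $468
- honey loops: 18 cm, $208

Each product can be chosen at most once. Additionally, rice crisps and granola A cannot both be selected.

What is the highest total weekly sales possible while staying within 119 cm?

By weekly sales per cm: granola A 12.89, quinoa pops 11.70, honey loops 11.56, rice crisps 9.62 lead.
Taking maple flakes + granola A + quinoa pops + honey loops: 113 cm used, 1279 in weekly sales.
The closest alternative, cinnamon oats + granola A + quinoa pops + honey loops, reaches only 1267.

1279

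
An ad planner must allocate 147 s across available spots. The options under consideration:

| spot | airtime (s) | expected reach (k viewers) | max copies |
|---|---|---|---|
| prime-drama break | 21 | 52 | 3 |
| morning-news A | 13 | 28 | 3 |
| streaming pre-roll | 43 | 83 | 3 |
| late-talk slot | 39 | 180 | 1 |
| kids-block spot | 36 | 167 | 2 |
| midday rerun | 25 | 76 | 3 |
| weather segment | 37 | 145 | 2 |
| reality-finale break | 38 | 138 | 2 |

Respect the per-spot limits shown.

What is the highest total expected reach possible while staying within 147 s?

624

A density-first pass picks late-talk slot + 2×kids-block spot + midday rerun — 590 at 136 s.
Replace late-talk slot and midday rerun with 2×weather segment: the trade gains 34 net, giving 624 at 146 s.
The spare 1 s is too small for any remaining spot, and no exchange beats 624.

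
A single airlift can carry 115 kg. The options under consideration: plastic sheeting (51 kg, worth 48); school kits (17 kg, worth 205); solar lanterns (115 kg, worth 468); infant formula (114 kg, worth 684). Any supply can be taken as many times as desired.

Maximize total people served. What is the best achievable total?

1230

By people served per kg: school kits 12.06, infant formula 6.00, solar lanterns 4.07, plastic sheeting 0.94 lead.
Taking 6×school kits: 102 kg used, 1230 in people served.
That's the maximum — no swap from here does better than 1230.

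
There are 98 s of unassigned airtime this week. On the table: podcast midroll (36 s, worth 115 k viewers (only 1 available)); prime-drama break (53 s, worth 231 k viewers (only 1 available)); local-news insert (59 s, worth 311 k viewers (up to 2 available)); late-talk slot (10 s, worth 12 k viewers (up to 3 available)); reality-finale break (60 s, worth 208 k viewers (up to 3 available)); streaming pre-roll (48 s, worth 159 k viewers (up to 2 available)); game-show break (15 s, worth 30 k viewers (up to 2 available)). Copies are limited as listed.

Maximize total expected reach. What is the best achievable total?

By expected reach per s: local-news insert 5.27, prime-drama break 4.36, reality-finale break 3.47, streaming pre-roll 3.31 lead.
Best packing: podcast midroll + local-news insert — 95 s, 426 total.
No other feasible combination exceeds 426.

426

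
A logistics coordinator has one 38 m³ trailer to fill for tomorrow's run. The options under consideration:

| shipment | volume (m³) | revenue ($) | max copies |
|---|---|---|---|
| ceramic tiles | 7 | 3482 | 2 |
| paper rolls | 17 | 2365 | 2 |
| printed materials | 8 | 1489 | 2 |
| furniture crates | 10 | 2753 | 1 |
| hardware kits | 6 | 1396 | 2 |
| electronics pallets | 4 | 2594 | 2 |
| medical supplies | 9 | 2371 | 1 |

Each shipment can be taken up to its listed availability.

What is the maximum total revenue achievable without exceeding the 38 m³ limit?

By revenue per m³: electronics pallets 648.50, ceramic tiles 497.43, furniture crates 275.30, medical supplies 263.44 lead.
The ratio ordering already packs tightly: 2×ceramic tiles + furniture crates + hardware kits + 2×electronics pallets, 38 m³, 16301.
Every other selection either busts 38 m³ or exceeds an availability limit or fails to beat 16301.

16301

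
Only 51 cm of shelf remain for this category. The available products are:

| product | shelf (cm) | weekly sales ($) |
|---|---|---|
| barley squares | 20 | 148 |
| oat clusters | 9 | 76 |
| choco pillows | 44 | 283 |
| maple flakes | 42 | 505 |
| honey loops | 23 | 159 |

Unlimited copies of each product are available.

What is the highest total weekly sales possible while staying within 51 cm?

581

Oat clusters + maple flakes uses 51 of the 51 cm and totals 581.
Nothing else within 51 cm beats 581.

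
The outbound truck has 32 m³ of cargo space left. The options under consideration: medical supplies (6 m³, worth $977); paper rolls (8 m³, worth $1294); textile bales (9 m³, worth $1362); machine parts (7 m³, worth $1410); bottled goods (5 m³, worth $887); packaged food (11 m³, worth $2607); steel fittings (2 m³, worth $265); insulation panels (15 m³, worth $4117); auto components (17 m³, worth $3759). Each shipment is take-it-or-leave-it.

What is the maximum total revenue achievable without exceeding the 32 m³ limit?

By revenue per m³: insulation panels 274.47, packaged food 237.00, auto components 221.12, machine parts 201.43 lead.
Filling by ratio: bottled goods + packaged food + insulation panels for 7611, with 1 m³ left unused.
Dropping bottled goods and packaged food frees 16 m³; slotting in auto components (17 m³) lifts the total to 7876 at 32 m³.
Every other selection either busts 32 m³ or fails to beat 7876.

7876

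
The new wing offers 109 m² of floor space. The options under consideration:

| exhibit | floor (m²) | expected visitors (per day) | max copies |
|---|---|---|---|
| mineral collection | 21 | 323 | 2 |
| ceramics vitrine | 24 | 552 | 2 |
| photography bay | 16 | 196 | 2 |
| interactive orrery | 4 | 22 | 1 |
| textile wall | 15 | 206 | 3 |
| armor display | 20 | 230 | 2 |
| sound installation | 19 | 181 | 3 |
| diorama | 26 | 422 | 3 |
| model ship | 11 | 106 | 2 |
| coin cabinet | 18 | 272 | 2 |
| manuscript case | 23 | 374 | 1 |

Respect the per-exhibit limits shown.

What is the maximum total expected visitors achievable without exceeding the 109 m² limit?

2022

Filling by ratio: 2×ceramics vitrine + diorama + model ship + manuscript case for 2006, with 1 m² left unused.
Replace diorama and model ship with 2×coin cabinet: the trade gains 16 net, giving 2022 at 107 m².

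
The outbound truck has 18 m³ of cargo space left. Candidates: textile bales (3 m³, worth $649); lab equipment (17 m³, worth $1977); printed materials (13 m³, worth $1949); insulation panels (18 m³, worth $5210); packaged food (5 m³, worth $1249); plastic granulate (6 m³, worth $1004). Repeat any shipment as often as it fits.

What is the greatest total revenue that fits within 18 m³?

5210

Density check — insulation panels 289.44, packaged food 249.80, textile bales 216.33, plastic granulate 167.33 are the best per m³.
Taking insulation panels: 18 m³ used, 5210 in revenue.
Every other selection either busts 18 m³ or fails to beat 5210.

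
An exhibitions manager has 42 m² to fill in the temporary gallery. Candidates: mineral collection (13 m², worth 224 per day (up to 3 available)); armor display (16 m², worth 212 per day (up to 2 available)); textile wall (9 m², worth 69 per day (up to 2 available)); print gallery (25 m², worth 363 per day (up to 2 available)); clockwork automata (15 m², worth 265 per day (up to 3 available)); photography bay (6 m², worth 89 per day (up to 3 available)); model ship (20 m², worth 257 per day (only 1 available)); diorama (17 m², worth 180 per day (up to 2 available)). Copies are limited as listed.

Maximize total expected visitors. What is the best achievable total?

713

By expected visitors per m²: clockwork automata 17.67, mineral collection 17.23, photography bay 14.83, print gallery 14.52 lead.
Taking the top-ratio exhibits first gives 2×clockwork automata + 2×photography bay for 708 (42 m²).
Replace clockwork automata and 2×photography bay with 2×mineral collection: the trade gains 5 net, giving 713 at 41 m².
The spare 1 m² is too small for any remaining exhibit, and no exchange beats 713.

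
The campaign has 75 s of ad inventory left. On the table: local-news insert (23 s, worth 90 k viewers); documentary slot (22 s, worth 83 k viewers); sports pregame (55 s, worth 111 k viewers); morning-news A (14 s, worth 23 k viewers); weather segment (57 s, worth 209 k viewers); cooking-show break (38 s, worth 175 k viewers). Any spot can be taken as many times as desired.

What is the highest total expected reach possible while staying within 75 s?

288

The ratio ordering already packs tightly: local-news insert + morning-news A + cooking-show break, 75 s, 288.
That's the maximum — no swap from here does better than 288.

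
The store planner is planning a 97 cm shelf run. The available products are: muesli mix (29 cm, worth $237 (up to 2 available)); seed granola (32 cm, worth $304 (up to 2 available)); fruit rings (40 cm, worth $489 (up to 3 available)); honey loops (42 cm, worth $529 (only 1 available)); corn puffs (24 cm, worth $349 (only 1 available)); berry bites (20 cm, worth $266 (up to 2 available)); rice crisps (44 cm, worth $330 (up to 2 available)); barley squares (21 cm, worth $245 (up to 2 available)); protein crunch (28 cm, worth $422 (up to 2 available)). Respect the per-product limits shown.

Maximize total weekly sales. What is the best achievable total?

1376

Ranking by ratio (weekly sales/cm): protein crunch 15.07, corn puffs 14.54, berry bites 13.30, honey loops 12.60.
Greedy by ratio would take corn puffs + 2×protein crunch: 80 cm used, total 1193.
The 24 cm tied up in corn puffs is better spent on 2×berry bites — total rises to 1376 (96 cm).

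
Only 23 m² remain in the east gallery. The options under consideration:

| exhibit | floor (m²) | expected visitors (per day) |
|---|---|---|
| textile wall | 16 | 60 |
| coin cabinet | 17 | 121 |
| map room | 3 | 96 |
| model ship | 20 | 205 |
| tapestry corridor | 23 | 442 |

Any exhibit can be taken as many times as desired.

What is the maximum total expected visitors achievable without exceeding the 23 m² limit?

Taking 7×map room: 21 m² used, 672 in expected visitors.

672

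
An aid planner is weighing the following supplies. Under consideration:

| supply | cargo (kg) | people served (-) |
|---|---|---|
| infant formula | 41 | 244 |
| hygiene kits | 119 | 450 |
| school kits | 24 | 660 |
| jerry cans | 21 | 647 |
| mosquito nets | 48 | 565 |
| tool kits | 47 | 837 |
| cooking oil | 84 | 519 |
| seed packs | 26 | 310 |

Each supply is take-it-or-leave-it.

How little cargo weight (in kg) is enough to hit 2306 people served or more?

Minimise kg subject to total people served ≥ 2306.
school kits + jerry cans + tool kits + seed packs: 2454 people served at 118 kg.
Below 118 kg the best achievable stays under 2306.

118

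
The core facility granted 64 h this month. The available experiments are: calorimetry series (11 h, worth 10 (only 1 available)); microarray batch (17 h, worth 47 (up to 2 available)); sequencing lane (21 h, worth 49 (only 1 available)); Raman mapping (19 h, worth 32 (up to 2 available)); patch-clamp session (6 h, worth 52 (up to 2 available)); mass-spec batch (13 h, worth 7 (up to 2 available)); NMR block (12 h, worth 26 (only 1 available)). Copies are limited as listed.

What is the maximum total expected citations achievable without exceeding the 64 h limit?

A density-first pass picks 2×microarray batch + 2×patch-clamp session + NMR block — 224 at 58 h.
Dropping microarray batch frees 17 h; slotting in sequencing lane (21 h) lifts the total to 226 at 62 h.
Every other selection either busts 64 h or exceeds an availability limit or fails to beat 226.

226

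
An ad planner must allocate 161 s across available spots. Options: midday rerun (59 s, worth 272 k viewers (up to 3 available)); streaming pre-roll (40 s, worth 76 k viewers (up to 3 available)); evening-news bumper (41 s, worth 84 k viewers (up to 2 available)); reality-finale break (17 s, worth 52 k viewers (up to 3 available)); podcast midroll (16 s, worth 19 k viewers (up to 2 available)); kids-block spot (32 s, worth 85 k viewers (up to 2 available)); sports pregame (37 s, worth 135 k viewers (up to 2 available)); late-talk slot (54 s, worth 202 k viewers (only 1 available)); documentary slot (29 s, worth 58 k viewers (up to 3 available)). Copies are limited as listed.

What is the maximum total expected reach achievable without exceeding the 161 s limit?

Best packing: 2×midday rerun + sports pregame — 155 s, 679 total.

679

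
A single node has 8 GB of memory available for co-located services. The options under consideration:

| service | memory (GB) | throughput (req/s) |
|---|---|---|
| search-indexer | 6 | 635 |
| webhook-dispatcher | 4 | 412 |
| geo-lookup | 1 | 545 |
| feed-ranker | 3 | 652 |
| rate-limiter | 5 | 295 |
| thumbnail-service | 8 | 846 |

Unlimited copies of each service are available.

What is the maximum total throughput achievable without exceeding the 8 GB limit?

4360

Taking 8×geo-lookup: 8 GB used, 4360 in throughput.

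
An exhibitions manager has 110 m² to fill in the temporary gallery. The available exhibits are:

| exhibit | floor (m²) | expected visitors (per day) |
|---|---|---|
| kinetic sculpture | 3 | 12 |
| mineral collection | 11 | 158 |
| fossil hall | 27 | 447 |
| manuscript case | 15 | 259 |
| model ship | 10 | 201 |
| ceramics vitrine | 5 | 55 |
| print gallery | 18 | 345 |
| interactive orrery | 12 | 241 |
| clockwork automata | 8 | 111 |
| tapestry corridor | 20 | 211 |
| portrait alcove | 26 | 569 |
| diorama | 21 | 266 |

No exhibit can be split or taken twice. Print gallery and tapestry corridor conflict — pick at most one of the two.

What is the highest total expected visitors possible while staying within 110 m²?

By expected visitors per m²: portrait alcove 21.88, model ship 20.10, interactive orrery 20.08, print gallery 19.17 lead.
Taking fossil hall + manuscript case + model ship + print gallery + interactive orrery + portrait alcove: 108 m² used, 2062 in expected visitors.
Next best is mineral collection + fossil hall + manuscript case + print gallery + interactive orrery + portrait alcove at 2019 (109 m²) — short by 43.

2062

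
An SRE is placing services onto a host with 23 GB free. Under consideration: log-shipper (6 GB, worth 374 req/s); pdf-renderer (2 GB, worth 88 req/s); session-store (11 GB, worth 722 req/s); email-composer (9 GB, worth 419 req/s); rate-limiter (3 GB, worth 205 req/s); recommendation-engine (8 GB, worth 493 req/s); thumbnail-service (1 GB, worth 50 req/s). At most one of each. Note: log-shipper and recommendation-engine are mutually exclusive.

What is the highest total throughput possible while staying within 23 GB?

Density check — rate-limiter 68.33, session-store 65.64, log-shipper 62.33 are the best per GB.
Taking the top-ratio services first gives log-shipper + pdf-renderer + session-store + rate-limiter + thumbnail-service for 1439 (23 GB).
Replace log-shipper and pdf-renderer with recommendation-engine: the trade gains 31 net, giving 1470 at 23 GB.
Every other selection either busts 23 GB or breaks a pairing rule or fails to beat 1470.

1470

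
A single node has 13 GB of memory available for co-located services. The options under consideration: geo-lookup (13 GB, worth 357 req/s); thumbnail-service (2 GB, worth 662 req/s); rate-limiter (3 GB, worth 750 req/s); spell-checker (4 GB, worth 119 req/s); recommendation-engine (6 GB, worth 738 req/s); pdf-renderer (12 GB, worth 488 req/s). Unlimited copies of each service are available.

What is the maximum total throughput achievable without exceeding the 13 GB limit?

Density check — thumbnail-service 331.00, rate-limiter 250.00, recommendation-engine 123.00 are the best per GB.
The ratio heuristic lands on 6×thumbnail-service (3972) but leaves 1 GB idle.
Replace thumbnail-service with rate-limiter: the trade gains 88 net, giving 4060 at 13 GB.
No other feasible combination exceeds 4060.

4060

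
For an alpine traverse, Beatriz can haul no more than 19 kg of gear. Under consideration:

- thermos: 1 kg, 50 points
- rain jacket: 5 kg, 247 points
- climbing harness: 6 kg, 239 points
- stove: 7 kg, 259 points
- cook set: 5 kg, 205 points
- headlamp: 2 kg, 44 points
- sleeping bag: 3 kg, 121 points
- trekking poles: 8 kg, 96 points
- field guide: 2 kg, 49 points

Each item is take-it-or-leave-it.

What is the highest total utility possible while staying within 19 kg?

Density check — thermos 50.00, rain jacket 49.40, cook set 41.00 are the best per kg.
A density-first pass picks thermos + rain jacket + cook set + headlamp + sleeping bag + field guide — 716 at 18 kg.
Dropping thermos and headlamp and field guide frees 5 kg; slotting in climbing harness (6 kg) lifts the total to 812 at 19 kg.
Runner-up thermos + rain jacket + climbing harness + stove tops out at 795.

812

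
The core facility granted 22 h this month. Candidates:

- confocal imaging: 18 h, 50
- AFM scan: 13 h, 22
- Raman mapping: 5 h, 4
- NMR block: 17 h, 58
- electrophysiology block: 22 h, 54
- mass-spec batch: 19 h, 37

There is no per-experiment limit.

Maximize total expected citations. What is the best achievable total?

Taking Raman mapping + NMR block: 22 h used, 62 in expected citations.
Nothing else within 22 h beats 62.

62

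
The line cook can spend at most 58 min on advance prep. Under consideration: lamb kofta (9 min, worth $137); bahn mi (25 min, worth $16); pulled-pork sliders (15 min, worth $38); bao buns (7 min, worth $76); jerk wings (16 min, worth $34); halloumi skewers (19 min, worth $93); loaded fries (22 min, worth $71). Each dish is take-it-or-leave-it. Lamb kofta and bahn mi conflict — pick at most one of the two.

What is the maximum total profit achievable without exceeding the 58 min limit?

By profit per min: lamb kofta 15.22, bao buns 10.86, halloumi skewers 4.89 lead.
Best packing: lamb kofta + bao buns + halloumi skewers + loaded fries — 57 min, 377 total.
Next best is lamb kofta + pulled-pork sliders + bao buns + halloumi skewers at 344 (50 min) — short by 33.

377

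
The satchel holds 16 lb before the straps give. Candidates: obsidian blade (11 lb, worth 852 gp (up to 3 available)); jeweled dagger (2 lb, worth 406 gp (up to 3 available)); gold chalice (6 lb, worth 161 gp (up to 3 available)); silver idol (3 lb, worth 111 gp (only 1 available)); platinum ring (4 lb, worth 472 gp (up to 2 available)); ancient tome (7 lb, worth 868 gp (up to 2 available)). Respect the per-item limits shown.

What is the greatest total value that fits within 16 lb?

The ratio ordering already packs tightly: 3×jeweled dagger + silver idol + ancient tome, 16 lb, 2197.
That's the maximum — no swap from here does better than 2197.

2197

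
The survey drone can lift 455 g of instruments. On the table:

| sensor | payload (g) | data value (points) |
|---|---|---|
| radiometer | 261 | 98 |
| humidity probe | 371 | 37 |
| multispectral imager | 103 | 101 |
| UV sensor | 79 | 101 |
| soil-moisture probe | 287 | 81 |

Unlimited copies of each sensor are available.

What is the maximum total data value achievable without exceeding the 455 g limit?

505

Density check — UV sensor 1.28, multispectral imager 0.98, radiometer 0.38 are the best per g.
Best packing: 2×multispectral imager + 3×UV sensor — 443 g, 505 total.
Nothing else within 455 g beats 505.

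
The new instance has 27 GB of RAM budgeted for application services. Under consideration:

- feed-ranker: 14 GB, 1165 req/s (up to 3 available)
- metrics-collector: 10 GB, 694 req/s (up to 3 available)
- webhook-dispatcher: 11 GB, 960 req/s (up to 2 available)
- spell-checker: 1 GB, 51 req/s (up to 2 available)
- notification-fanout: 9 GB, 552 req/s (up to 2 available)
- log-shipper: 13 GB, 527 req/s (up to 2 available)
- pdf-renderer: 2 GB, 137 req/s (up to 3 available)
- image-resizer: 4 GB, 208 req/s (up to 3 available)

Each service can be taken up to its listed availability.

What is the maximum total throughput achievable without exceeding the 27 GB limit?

2262

By throughput per GB: webhook-dispatcher 87.27, feed-ranker 83.21, metrics-collector 69.40 lead.
Taking the top-ratio services first gives 2×webhook-dispatcher + spell-checker + 2×pdf-renderer for 2245 (27 GB).
Dropping webhook-dispatcher and spell-checker and pdf-renderer frees 14 GB; slotting in feed-ranker (14 GB) lifts the total to 2262 at 27 GB.
That's the maximum — no swap from here does better than 2262.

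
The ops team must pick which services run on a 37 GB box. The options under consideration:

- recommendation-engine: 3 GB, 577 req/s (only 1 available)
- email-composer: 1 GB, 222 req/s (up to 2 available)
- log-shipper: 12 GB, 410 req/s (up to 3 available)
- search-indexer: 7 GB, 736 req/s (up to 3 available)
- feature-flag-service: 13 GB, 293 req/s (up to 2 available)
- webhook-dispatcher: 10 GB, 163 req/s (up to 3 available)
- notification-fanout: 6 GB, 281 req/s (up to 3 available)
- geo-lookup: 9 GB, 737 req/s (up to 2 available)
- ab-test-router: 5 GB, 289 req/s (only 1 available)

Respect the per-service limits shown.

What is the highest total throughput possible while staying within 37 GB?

Density check — email-composer 222.00, recommendation-engine 192.33, search-indexer 105.14, geo-lookup 81.89 are the best per GB.
The ratio heuristic lands on recommendation-engine + 2×email-composer + 3×search-indexer + geo-lookup (3966) but leaves 2 GB idle.
The 7 GB tied up in search-indexer is better spent on geo-lookup — total rises to 3967 (37 GB).

3967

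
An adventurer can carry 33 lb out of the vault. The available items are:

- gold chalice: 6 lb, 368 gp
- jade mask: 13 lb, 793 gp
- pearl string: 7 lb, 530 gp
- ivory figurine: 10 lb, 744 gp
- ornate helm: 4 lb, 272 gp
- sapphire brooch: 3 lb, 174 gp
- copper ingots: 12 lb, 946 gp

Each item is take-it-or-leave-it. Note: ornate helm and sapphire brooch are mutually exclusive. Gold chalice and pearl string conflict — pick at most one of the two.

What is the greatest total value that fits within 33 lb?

By value per lb: copper ingots 78.83, pearl string 75.71, ivory figurine 74.40 lead.
Taking pearl string + ivory figurine + ornate helm + copper ingots: 33 lb used, 2492 in value.
Runner-up pearl string + ivory figurine + sapphire brooch + copper ingots tops out at 2394.

2492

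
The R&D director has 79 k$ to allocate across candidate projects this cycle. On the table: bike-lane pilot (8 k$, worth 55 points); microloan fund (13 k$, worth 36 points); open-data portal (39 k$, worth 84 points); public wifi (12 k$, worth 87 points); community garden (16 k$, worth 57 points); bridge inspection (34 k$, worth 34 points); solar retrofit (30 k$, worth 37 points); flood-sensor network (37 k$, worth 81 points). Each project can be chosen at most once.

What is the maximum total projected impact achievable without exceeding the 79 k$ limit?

Greedy by ratio would take bike-lane pilot + microloan fund + public wifi + community garden + solar retrofit: 79 k$ used, total 272.
The 43 k$ tied up in microloan fund and solar retrofit is better spent on open-data portal — total rises to 283 (75 k$).
Next best is bike-lane pilot + public wifi + community garden + flood-sensor network at 280 (73 k$) — short by 3.

283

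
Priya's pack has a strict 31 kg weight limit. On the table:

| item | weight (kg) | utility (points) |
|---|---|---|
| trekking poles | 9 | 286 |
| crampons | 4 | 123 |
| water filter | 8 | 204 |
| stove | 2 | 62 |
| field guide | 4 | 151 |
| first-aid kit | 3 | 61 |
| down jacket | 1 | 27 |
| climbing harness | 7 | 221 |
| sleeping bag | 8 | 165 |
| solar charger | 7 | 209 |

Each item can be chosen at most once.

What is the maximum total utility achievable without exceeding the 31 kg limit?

990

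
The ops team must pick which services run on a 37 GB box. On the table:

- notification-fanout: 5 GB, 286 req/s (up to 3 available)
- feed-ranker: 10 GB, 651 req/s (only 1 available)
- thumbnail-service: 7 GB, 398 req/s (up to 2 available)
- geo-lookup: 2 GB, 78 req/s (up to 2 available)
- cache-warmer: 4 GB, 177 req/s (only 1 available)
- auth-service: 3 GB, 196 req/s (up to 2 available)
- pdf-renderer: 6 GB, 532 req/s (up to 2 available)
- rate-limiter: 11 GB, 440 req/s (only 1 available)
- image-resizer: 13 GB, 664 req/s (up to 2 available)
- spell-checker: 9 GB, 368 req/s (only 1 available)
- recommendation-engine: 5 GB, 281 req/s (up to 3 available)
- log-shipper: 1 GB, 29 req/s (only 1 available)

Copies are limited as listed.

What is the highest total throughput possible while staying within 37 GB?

By throughput per GB: pdf-renderer 88.67, auth-service 65.33, feed-ranker 65.10, notification-fanout 57.20 lead.
Greedy by ratio would take notification-fanout + feed-ranker + cache-warmer + 2×auth-service + 2×pdf-renderer: 37 GB used, total 2570.
Dropping cache-warmer and auth-service frees 7 GB; slotting in thumbnail-service (7 GB) lifts the total to 2595 at 37 GB.
That's the maximum — no swap from here does better than 2595.

2595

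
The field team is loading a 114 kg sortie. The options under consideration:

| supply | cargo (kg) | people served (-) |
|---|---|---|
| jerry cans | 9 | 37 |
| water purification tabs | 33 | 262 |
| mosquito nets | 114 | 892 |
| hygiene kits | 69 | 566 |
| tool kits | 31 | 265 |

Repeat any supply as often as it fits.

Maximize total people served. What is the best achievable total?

892

The ratio heuristic lands on 2×jerry cans + 3×tool kits (869) but leaves 3 kg idle.
Dropping 2×jerry cans and 3×tool kits frees 111 kg; slotting in mosquito nets (114 kg) lifts the total to 892 at 114 kg.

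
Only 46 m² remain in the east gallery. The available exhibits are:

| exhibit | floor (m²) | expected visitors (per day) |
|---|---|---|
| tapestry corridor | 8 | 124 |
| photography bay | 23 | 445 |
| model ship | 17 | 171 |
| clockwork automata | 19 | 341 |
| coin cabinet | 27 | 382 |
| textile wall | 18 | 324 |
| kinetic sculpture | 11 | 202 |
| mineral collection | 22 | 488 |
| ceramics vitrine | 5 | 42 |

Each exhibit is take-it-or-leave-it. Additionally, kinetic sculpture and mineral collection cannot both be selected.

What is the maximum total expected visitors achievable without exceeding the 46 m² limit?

933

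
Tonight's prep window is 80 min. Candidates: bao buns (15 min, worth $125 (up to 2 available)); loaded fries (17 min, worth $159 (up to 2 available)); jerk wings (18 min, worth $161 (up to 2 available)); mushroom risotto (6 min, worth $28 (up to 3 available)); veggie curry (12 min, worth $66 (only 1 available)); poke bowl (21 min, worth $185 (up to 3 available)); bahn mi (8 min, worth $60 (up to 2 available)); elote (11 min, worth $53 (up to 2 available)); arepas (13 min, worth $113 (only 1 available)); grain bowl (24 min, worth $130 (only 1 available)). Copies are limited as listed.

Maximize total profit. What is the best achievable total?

717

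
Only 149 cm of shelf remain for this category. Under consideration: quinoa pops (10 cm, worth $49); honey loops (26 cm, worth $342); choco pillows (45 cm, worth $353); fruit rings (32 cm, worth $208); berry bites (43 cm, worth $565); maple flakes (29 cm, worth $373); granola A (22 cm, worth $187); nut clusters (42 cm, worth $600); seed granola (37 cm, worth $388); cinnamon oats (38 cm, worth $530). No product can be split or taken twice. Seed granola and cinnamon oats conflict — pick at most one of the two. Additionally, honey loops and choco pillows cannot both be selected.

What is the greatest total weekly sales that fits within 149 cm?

2037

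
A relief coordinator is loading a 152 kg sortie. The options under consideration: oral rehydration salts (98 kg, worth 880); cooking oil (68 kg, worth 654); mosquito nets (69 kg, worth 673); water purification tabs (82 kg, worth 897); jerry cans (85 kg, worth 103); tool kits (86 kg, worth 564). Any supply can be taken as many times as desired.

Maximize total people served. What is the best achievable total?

Density check — water purification tabs 10.94, mosquito nets 9.75, cooking oil 9.62, oral rehydration salts 8.98 are the best per kg.
Best packing: mosquito nets + water purification tabs — 151 kg, 1570 total.
Nothing else within 152 kg beats 1570.

1570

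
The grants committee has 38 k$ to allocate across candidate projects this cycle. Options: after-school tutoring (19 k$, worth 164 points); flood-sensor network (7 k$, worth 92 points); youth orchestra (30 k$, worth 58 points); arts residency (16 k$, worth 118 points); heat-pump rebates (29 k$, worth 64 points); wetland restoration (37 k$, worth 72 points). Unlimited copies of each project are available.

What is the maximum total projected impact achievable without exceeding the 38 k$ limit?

Density check — flood-sensor network 13.14, after-school tutoring 8.63, arts residency 7.38 are the best per k$.
The ratio ordering already packs tightly: 5×flood-sensor network, 35 k$, 460.

460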